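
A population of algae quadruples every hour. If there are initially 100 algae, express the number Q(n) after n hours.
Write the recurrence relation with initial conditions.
Each hour multiplies the count by 4, so the count after n hours depends only on the count after n-1 hours: Q(n) = 4 × Q(n-1). The starting count gives Q(0) = 100.
Unrolling n times gives the closed form Q(n) = 100 × 4ⁿ.

Q(n) = 4 × Q(n-1), Q(0) = 100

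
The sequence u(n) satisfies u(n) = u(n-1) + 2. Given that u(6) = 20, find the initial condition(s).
u(6) = u(0) + 6·2, so u(0) = 20 - 12 = 8.

u(0) = 8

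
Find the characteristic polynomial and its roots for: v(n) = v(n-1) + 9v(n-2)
Substitute v(n) = rⁿ and divide through by rⁿ⁻²: r² - r - 9 = 0
Discriminant: 1² + 4·9 = 37, not a perfect square, so by the quadratic formula r = (1 ± √37)/2.
General solution: v(n) = A·r₁ⁿ + B·r₂ⁿ where r₁,r₂ = (1 ± √37)/2

Characteristic: r² - r - 9 = 0, Roots: r = (1 ± √37)/2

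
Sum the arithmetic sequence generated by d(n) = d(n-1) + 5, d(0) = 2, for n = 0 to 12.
Computing the sequence terms: 2, 7, 12, 17, 22, 27, 32, 37, 42, 47, 52, 57, 62
Adding these values together:

416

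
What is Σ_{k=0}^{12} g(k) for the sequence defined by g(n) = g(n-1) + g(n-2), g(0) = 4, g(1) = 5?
Computing the sequence terms: 4, 5, 9, 14, 23, 37, 60, 97, 157, 254, 411, 665, 1076
Adding these values together:

2812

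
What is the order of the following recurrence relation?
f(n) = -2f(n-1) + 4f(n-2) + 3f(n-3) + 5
The order is the largest lag k for which f(n-k) appears. Here the deepest term is f(n-3) (the 5 term is non-homogeneous and does not affect the order), so the order is 3.

Order 3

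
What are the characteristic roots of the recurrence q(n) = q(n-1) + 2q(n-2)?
Substitute q(n) = rⁿ and divide through by rⁿ⁻²: r² - r - 2 = 0
Factor: (r - 2)(r + 1) = 0, so r = 2, -1.
General solution: q(n) = A·2ⁿ + B·(-1)ⁿ

Characteristic: r² - r - 2 = 0, Roots: r = 2, -1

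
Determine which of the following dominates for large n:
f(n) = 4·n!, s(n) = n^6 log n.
Comparing growth rates:
Growth-rate hierarchy: log n ≺ any polynomial ≺ any exponential cⁿ (c>1) ≺ n! ≺ nⁿ.
factorial dominates polynomial degree 6 (with log factor) asymptotically.

f(n) grows faster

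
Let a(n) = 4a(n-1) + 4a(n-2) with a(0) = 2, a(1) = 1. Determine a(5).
Computing the sequence terms:
2, 1, 12, 52, 256, 1232

1232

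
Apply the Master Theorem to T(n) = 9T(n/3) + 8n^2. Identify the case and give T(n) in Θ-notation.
Master Theorem template: T(n) = a·T(n/b) + f(n).
Here: a=9, b=3, f(n)=8n^2
Compute log_b(a) = log_3(9) = 2.
f(n) = 8n^2 = Θ(n^2). Case 2: T(n) = Θ(n^2 log n).

Case 2: T(n) = Θ(n^2 log n)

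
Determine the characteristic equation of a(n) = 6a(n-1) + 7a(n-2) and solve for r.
Substitute a(n) = rⁿ and divide through by rⁿ⁻²: r² - 6r - 7 = 0
Factor: (r - 7)(r + 1) = 0, so r = 7, -1.
General solution: a(n) = A·7ⁿ + B·(-1)ⁿ

Characteristic: r² - 6r - 7 = 0, Roots: r = 7, -1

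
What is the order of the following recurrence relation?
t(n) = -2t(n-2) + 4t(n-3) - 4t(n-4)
The order is the largest lag k for which t(n-k) appears. Here the deepest term is t(n-4), so the order is 4.

Order 4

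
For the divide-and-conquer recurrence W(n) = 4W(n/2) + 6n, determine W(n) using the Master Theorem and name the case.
Master Theorem template: W(n) = a·W(n/b) + f(n).
Here: a=4, b=2, f(n)=6n
Compute log_b(a) = log_2(4) = 2.
f(n) = 6n = O(n^(2-ε)) with ε = 1. Case 1: W(n) = Θ(n^log_b(a)) = Θ(n^2).

Case 1: W(n) = Θ(n^2)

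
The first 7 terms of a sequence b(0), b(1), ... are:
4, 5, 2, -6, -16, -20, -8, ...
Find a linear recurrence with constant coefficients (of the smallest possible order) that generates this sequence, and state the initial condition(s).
Look for the lowest-order linear relation among consecutive terms.
Observation: b(n) - 2·b(n-1) - (-2)·b(n-2) = 0 holds for the shown terms, and no order-1 relation b(n) = α·b(n-1) + β fits.
Check at n=3: 2·2 + (-2)·5 = -6. ✓

b(n) = 2b(n-1) - 2b(n-2), b(0) = 4, b(1) = 5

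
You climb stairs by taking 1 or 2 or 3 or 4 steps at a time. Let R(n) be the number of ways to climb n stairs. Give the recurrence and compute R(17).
Condition on the size of the last step (1 to 4): before it there were n-1, …, n-4 stairs climbed, and these cases are disjoint, so R(n) = R(n-1) + R(n-2) + R(n-3) + R(n-4) (order-4 linear recurrence).
Initial conditions by direct count (compositions of i into parts ≤ 4): R(1) = 1; R(2) = 2; R(3) = 4; R(4) = 8.
Iterating the recurrence: R(5) = 15, R(6) = 29, R(7) = 56, R(8) = 108, R(9) = 208, R(10) = 401, R(11) = 773, R(12) = 1490, R(13) = 2872, R(14) = 5536, R(15) = 10671, R(16) = 20569, R(17) = 39648.

R(n) = R(n-1) + R(n-2) + R(n-3) + R(n-4), R(1) = 1, R(2) = 2, R(3) = 4, R(4) = 8; R(17) = 39648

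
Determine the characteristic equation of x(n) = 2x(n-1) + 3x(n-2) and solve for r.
Substitute x(n) = rⁿ and divide through by rⁿ⁻²: r² - 2r - 3 = 0
Factor: (r - 3)(r + 1) = 0, so r = 3, -1.
General solution: x(n) = A·3ⁿ + B·(-1)ⁿ

Characteristic: r² - 2r - 3 = 0, Roots: r = 3, -1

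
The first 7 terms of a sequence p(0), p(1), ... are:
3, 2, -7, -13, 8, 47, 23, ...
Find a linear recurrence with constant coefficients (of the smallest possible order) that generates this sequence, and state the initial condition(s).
Look for the lowest-order linear relation among consecutive terms.
Observation: p(n) - 1·p(n-1) - (-3)·p(n-2) = 0 holds for the shown terms, and no order-1 relation p(n) = α·p(n-1) + β fits.
Check at n=3: 1·-7 + (-3)·2 = -13. ✓

p(n) = p(n-1) - 3p(n-2), p(0) = 3, p(1) = 2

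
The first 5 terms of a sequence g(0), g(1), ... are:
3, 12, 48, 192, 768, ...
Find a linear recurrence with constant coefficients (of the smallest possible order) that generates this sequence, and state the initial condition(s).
Look for the lowest-order linear relation among consecutive terms.
Observation: each term is 4× the previous.
Check at n=2: 4·12 = 48. ✓

g(n) = 4 × g(n-1), g(0) = 3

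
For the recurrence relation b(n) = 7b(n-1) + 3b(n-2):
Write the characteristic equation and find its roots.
Substitute b(n) = rⁿ and divide through by rⁿ⁻²: r² - 7r - 3 = 0
Discriminant: 7² + 4·3 = 61, not a perfect square, so by the quadratic formula r = (7 ± √61)/2.
General solution: b(n) = A·r₁ⁿ + B·r₂ⁿ where r₁,r₂ = (7 ± √61)/2

Characteristic: r² - 7r - 3 = 0, Roots: r = (7 ± √61)/2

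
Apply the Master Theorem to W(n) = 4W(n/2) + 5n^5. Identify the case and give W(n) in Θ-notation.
Master Theorem template: W(n) = a·W(n/b) + f(n).
Here: a=4, b=2, f(n)=5n^5
Compute log_b(a) = log_2(4) = 2.
f(n) = 5n^5 = Ω(n^(2+ε)) with ε = 3, and the regularity condition holds (a·f(n/b) = (a/b^5)·f(n) with a/b^5 = 2^-3 < 1). Case 3: W(n) = Θ(f(n)) = Θ(n^5).

Case 3: W(n) = Θ(n^5)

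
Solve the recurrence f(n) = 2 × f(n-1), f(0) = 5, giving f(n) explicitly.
Recurrence: f(n) = 2 × f(n-1), initial: f(0) = 5.
Each term is 2 times the previous, so this is geometric with ratio 2. After n steps: f(n) = f(0)·2ⁿ = 5·2ⁿ.

f(n) = 5·2ⁿ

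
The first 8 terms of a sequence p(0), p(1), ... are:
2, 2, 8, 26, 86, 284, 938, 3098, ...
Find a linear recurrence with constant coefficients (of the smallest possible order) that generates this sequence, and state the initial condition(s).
Look for the lowest-order linear relation among consecutive terms.
Observation: p(n) - 3·p(n-1) - (1)·p(n-2) = 0 holds for the shown terms, and no order-1 relation p(n) = α·p(n-1) + β fits.
Check at n=3: 3·8 + (1)·2 = 26. ✓

p(n) = 3p(n-1) + p(n-2), p(0) = 2, p(1) = 2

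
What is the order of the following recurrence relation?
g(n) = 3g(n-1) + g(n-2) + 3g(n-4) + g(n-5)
The order is the largest lag k for which g(n-k) appears. Here the deepest term is g(n-5), so the order is 5.

Order 5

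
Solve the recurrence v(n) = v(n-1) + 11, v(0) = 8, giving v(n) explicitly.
Recurrence: v(n) = v(n-1) + 11, initial: v(0) = 8.
Each step adds 11, so v(n) = v(0) + 11n = 11n + 8.

v(n) = 11n + 8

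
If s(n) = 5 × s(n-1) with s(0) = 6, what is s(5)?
Computing step by step:
s(0) = 6
s(1) = 5 × 6 = 30
s(2) = 5 × 30 = 150
s(3) = 5 × 150 = 750
s(4) = 5 × 750 = 3750
s(5) = 5 × 3750 = 18750

18750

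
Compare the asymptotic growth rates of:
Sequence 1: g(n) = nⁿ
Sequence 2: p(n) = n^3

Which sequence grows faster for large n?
Comparing growth rates:
Growth-rate hierarchy: log n ≺ any polynomial ≺ any exponential cⁿ (c>1) ≺ n! ≺ nⁿ.
super-exponential nⁿ dominates polynomial degree 3 asymptotically.

g(n) grows faster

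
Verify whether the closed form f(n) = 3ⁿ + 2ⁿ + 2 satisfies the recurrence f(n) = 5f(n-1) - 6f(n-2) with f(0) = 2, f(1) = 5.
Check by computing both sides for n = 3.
From the recurrence with f(0) = 2, f(1) = 5:
  f(0) = 2, f(1) = 5, f(2) = 13, f(3) = 35
  so the recurrence gives f(3) = 35.
From the proposed closed form f(n) = 3ⁿ + 2ⁿ + 2:
  f(3) = 37.
The recurrence gives 35 but the closed form gives 37, so the closed form does not satisfy the recurrence.

No, the closed form is incorrect.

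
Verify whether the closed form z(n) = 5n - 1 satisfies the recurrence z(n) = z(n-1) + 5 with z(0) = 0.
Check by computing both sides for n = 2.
From the recurrence with z(0) = 0:
  z(0) = 0, z(1) = 5, z(2) = 10
  so the recurrence gives z(2) = 10.
From the proposed closed form z(n) = 5n - 1:
  z(2) = 9.
The recurrence gives 10 but the closed form gives 9, so the closed form does not satisfy the recurrence.

No, the closed form is incorrect.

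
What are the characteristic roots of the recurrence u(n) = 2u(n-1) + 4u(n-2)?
Substitute u(n) = rⁿ and divide through by rⁿ⁻²: r² - 2r - 4 = 0
Discriminant: 2² + 4·4 = 20, not a perfect square, so by the quadratic formula r = (2 ± √20)/2.
General solution: u(n) = A·r₁ⁿ + B·r₂ⁿ where r₁,r₂ = (2 ± √20)/2

Characteristic: r² - 2r - 4 = 0, Roots: r = (2 ± √20)/2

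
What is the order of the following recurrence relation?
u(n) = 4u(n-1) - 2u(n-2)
The order is the largest lag k for which u(n-k) appears. Here the deepest term is u(n-2), so the order is 2.

Order 2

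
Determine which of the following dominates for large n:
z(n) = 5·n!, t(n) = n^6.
Comparing growth rates:
Growth-rate hierarchy: log n ≺ any polynomial ≺ any exponential cⁿ (c>1) ≺ n! ≺ nⁿ.
factorial dominates polynomial degree 6 asymptotically.

z(n) grows faster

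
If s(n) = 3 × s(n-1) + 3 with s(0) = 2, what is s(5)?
Computing step by step:
s(0) = 2
s(1) = 3 × 2 + 3 = 9
s(2) = 3 × 9 + 3 = 30
s(3) = 3 × 30 + 3 = 93
s(4) = 3 × 93 + 3 = 282
s(5) = 3 × 282 + 3 = 849

849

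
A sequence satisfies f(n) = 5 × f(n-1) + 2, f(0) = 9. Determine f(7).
Computing step by step:
f(0) = 9
f(1) = 5 × 9 + 2 = 47
f(2) = 5 × 47 + 2 = 237
f(3) = 5 × 237 + 2 = 1187
f(4) = 5 × 1187 + 2 = 5937
f(5) = 5 × 5937 + 2 = 29687
f(6) = 5 × 29687 + 2 = 148437
f(7) = 5 × 148437 + 2 = 742187

742187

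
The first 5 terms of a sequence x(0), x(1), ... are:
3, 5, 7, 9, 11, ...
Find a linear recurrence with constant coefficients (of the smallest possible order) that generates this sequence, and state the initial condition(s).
Look for the lowest-order linear relation among consecutive terms.
Observation: consecutive differences are constant (= 2).
Check at n=2: 1·5 + 2 = 7. ✓

x(n) = x(n-1) + 2, x(0) = 3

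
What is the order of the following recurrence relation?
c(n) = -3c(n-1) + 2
The order is the largest lag k for which c(n-k) appears. Here the deepest term is c(n-1) (the 2 term is non-homogeneous and does not affect the order), so the order is 1.

Order 1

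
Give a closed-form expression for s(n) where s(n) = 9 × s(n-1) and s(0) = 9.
Recurrence: s(n) = 9 × s(n-1), initial: s(0) = 9.
Each term is 9 times the previous, so this is geometric with ratio 9. After n steps: s(n) = s(0)·9ⁿ = 9·9ⁿ.

s(n) = 9·9ⁿ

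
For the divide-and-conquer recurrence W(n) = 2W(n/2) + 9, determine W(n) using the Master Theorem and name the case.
Master Theorem template: W(n) = a·W(n/b) + f(n).
Here: a=2, b=2, f(n)=9
Compute log_b(a) = log_2(2) = 1.
f(n) = 9 = O(n^(1-ε)) with ε = 1. Case 1: W(n) = Θ(n^log_b(a)) = Θ(n).

Case 1: W(n) = Θ(n)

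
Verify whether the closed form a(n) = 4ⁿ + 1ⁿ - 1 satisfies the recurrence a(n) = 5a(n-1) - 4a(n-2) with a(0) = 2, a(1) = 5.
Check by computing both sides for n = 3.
From the recurrence with a(0) = 2, a(1) = 5:
  a(0) = 2, a(1) = 5, a(2) = 17, a(3) = 65
  so the recurrence gives a(3) = 65.
From the proposed closed form a(n) = 4ⁿ + 1ⁿ - 1:
  a(3) = 64.
The recurrence gives 65 but the closed form gives 64, so the closed form does not satisfy the recurrence.

No, the closed form is incorrect.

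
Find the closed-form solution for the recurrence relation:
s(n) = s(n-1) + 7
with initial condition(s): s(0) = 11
Recurrence: s(n) = s(n-1) + 7, initial: s(0) = 11.
Each step adds 7, so s(n) = s(0) + 7n = 7n + 11.

s(n) = 7n + 11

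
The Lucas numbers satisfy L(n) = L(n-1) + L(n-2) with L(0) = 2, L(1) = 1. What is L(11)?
Computing the sequence terms:
2, 1, 3, 4, 7, 11, 18, 29, 47, 76, 123, 199

199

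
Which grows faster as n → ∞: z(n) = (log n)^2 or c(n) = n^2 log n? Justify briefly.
Comparing growth rates:
Growth-rate hierarchy: log n ≺ any polynomial ≺ any exponential cⁿ (c>1) ≺ n! ≺ nⁿ.
polynomial degree 2 (with log factor) dominates polylogarithmic (log n)^2 asymptotically.

c(n) grows faster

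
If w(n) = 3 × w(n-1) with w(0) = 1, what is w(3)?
Computing step by step:
w(0) = 1
w(1) = 3 × 1 = 3
w(2) = 3 × 3 = 9
w(3) = 3 × 9 = 27

27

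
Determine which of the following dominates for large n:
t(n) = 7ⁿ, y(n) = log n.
Comparing growth rates:
Growth-rate hierarchy: log n ≺ any polynomial ≺ any exponential cⁿ (c>1) ≺ n! ≺ nⁿ.
exponential base 7 dominates logarithmic asymptotically.

t(n) grows faster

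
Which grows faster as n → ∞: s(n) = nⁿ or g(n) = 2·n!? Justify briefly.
Comparing growth rates:
Growth-rate hierarchy: log n ≺ any polynomial ≺ any exponential cⁿ (c>1) ≺ n! ≺ nⁿ.
super-exponential nⁿ dominates factorial asymptotically.

s(n) grows faster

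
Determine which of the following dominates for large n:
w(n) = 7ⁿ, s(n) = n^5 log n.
Comparing growth rates:
Growth-rate hierarchy: log n ≺ any polynomial ≺ any exponential cⁿ (c>1) ≺ n! ≺ nⁿ.
exponential base 7 dominates polynomial degree 5 (with log factor) asymptotically.

w(n) grows faster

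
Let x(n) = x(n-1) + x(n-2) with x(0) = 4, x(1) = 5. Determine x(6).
Computing the sequence terms:
4, 5, 9, 14, 23, 37, 60

60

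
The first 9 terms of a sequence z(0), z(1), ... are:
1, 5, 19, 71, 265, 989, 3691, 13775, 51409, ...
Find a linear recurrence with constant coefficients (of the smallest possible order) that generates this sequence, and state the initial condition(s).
Look for the lowest-order linear relation among consecutive terms.
Observation: z(n) - 4·z(n-1) - (-1)·z(n-2) = 0 holds for the shown terms, and no order-1 relation z(n) = α·z(n-1) + β fits.
Check at n=3: 4·19 + (-1)·5 = 71. ✓

z(n) = 4z(n-1) - z(n-2), z(0) = 1, z(1) = 5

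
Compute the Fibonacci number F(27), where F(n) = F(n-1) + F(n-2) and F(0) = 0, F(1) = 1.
Computing the sequence terms:
0, 1, 1, 2, 3, 5, 8, 13, 21, 34, 55, 89, 144, 233, 377, 610, 987, 1597, 2584, 4181, 6765, 10946, 17711, 28657, 46368, 75025, 121393, 196418

196418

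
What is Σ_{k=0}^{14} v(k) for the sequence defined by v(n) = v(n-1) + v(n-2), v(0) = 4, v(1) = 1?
Computing the sequence terms: 4, 1, 5, 6, 11, 17, 28, 45, 73, 118, 191, 309, 500, 809, 1309
Adding these values together:

3426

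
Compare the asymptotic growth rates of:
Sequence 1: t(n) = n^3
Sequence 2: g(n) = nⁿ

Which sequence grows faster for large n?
Comparing growth rates:
Growth-rate hierarchy: log n ≺ any polynomial ≺ any exponential cⁿ (c>1) ≺ n! ≺ nⁿ.
super-exponential nⁿ dominates polynomial degree 3 asymptotically.

g(n) grows faster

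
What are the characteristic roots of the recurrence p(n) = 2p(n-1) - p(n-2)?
Substitute p(n) = rⁿ and divide through by rⁿ⁻²: r² - 2r + 1 = 0
Factor: (r - 1)² = 0, so r = 1 (double root).
General solution: p(n) = (A + Bn)·1ⁿ

Characteristic: r² - 2r + 1 = 0, Roots: r = 1 (double root)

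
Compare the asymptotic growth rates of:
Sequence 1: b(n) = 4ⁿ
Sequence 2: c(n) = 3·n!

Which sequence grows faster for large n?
Comparing growth rates:
Growth-rate hierarchy: log n ≺ any polynomial ≺ any exponential cⁿ (c>1) ≺ n! ≺ nⁿ.
factorial dominates exponential base 4 asymptotically.

c(n) grows faster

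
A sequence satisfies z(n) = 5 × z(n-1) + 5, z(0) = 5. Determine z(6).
Computing step by step:
z(0) = 5
z(1) = 5 × 5 + 5 = 30
z(2) = 5 × 30 + 5 = 155
z(3) = 5 × 155 + 5 = 780
z(4) = 5 × 780 + 5 = 3905
z(5) = 5 × 3905 + 5 = 19530
z(6) = 5 × 19530 + 5 = 97655

97655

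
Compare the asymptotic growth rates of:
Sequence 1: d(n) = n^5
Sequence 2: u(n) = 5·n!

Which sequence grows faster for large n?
Comparing growth rates:
Growth-rate hierarchy: log n ≺ any polynomial ≺ any exponential cⁿ (c>1) ≺ n! ≺ nⁿ.
factorial dominates polynomial degree 5 asymptotically.

u(n) grows faster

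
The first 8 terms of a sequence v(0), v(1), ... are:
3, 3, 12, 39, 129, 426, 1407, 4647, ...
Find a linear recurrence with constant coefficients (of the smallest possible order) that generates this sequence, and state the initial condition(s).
Look for the lowest-order linear relation among consecutive terms.
Observation: v(n) - 3·v(n-1) - (1)·v(n-2) = 0 holds for the shown terms, and no order-1 relation v(n) = α·v(n-1) + β fits.
Check at n=3: 3·12 + (1)·3 = 39. ✓

v(n) = 3v(n-1) + v(n-2), v(0) = 3, v(1) = 3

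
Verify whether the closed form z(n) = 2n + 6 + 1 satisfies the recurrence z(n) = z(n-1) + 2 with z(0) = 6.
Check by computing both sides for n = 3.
From the recurrence with z(0) = 6:
  z(0) = 6, z(1) = 8, z(2) = 10, z(3) = 12
  so the recurrence gives z(3) = 12.
From the proposed closed form z(n) = 2n + 6 + 1:
  z(3) = 13.
The recurrence gives 12 but the closed form gives 13, so the closed form does not satisfy the recurrence.

No, the closed form is incorrect.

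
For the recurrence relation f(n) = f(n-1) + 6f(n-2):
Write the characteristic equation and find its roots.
Substitute f(n) = rⁿ and divide through by rⁿ⁻²: r² - r - 6 = 0
Factor: (r + 2)(r - 3) = 0, so r = -2, 3.
General solution: f(n) = A·(-2)ⁿ + B·3ⁿ

Characteristic: r² - r - 6 = 0, Roots: r = -2, 3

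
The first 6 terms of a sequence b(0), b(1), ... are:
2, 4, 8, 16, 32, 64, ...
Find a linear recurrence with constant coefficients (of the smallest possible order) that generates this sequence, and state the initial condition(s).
Look for the lowest-order linear relation among consecutive terms.
Observation: each term is 2× the previous.
Check at n=2: 2·4 = 8. ✓

b(n) = 2 × b(n-1), b(0) = 2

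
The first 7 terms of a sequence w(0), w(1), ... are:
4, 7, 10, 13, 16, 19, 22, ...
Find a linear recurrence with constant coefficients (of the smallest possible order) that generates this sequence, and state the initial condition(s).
Look for the lowest-order linear relation among consecutive terms.
Observation: consecutive differences are constant (= 3).
Check at n=2: 1·7 + 3 = 10. ✓

w(n) = w(n-1) + 3, w(0) = 4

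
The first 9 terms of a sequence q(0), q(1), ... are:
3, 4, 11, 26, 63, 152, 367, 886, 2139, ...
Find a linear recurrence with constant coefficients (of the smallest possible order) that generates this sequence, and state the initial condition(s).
Look for the lowest-order linear relation among consecutive terms.
Observation: q(n) - 2·q(n-1) - (1)·q(n-2) = 0 holds for the shown terms, and no order-1 relation q(n) = α·q(n-1) + β fits.
Check at n=3: 2·11 + (1)·4 = 26. ✓

q(n) = 2q(n-1) + q(n-2), q(0) = 3, q(1) = 4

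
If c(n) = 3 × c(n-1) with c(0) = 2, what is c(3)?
Computing step by step:
c(0) = 2
c(1) = 3 × 2 = 6
c(2) = 3 × 6 = 18
c(3) = 3 × 18 = 54

54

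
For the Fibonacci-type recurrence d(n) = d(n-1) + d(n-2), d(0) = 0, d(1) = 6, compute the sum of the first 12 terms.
Computing the sequence terms: 0, 6, 6, 12, 18, 30, 48, 78, 126, 204, 330, 534
Adding these values together:

1392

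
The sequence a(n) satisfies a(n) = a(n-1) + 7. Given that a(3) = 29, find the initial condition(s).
a(3) = a(0) + 3·7, so a(0) = 29 - 21 = 8.

a(0) = 8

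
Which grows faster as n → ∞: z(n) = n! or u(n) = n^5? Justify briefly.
Comparing growth rates:
Growth-rate hierarchy: log n ≺ any polynomial ≺ any exponential cⁿ (c>1) ≺ n! ≺ nⁿ.
factorial dominates polynomial degree 5 asymptotically.

z(n) grows faster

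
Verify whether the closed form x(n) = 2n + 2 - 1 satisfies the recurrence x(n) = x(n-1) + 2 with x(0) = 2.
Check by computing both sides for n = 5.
From the recurrence with x(0) = 2:
  x(0) = 2, x(1) = 4, x(2) = 6, x(3) = 8, x(4) = 10, x(5) = 12
  so the recurrence gives x(5) = 12.
From the proposed closed form x(n) = 2n + 2 - 1:
  x(5) = 11.
The recurrence gives 12 but the closed form gives 11, so the closed form does not satisfy the recurrence.

No, the closed form is incorrect.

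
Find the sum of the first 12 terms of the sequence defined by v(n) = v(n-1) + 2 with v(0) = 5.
Computing the sequence terms: 5, 7, 9, 11, 13, 15, 17, 19, 21, 23, 25, 27
Adding these values together:

192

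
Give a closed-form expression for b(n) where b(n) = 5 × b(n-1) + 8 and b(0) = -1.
Recurrence: b(n) = 5 × b(n-1) + 8, initial: b(0) = -1.
Try b(n) = A·5ⁿ + C. Substituting: A·5ⁿ + C = 5(A·5ⁿ⁻¹ + C) + 8 = A·5ⁿ + 5C + 8, so C = 5C + 8, giving C = -2. Then b(0) = A - 2 = -1 gives A = 1.

b(n) = 5ⁿ - 2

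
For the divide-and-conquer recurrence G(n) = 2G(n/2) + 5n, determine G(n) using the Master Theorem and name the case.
Master Theorem template: G(n) = a·G(n/b) + f(n).
Here: a=2, b=2, f(n)=5n
Compute log_b(a) = log_2(2) = 1.
f(n) = 5n = Θ(n). Case 2: G(n) = Θ(n log n).

Case 2: G(n) = Θ(n log n)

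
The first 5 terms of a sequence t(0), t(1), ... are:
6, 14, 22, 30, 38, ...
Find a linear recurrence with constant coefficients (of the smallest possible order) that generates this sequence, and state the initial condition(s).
Look for the lowest-order linear relation among consecutive terms.
Observation: consecutive differences are constant (= 8).
Check at n=2: 1·14 + 8 = 22. ✓

t(n) = t(n-1) + 8, t(0) = 6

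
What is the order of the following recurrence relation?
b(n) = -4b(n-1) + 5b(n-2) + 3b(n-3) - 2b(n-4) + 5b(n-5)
The order is the largest lag k for which b(n-k) appears. Here the deepest term is b(n-5), so the order is 5.

Order 5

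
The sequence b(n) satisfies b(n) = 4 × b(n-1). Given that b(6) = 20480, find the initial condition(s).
In general b(n) = 4ⁿ · b(0). At n = 6: b(0) = b(6) / 4^6 = 20480 / 4096 = 5.

b(0) = 5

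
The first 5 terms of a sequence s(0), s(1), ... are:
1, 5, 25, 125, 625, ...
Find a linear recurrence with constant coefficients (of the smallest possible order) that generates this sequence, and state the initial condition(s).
Look for the lowest-order linear relation among consecutive terms.
Observation: each term is 5× the previous.
Check at n=2: 5·5 = 25. ✓

s(n) = 5 × s(n-1), s(0) = 1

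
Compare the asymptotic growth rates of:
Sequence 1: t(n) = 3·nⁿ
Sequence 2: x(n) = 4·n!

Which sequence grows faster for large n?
Comparing growth rates:
Growth-rate hierarchy: log n ≺ any polynomial ≺ any exponential cⁿ (c>1) ≺ n! ≺ nⁿ.
super-exponential nⁿ dominates factorial asymptotically.

t(n) grows faster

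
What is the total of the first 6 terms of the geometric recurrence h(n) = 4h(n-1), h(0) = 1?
Computing the sequence terms: 1, 4, 16, 64, 256, 1024
Adding these values together:

1365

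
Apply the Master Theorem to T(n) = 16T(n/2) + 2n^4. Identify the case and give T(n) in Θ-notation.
Master Theorem template: T(n) = a·T(n/b) + f(n).
Here: a=16, b=2, f(n)=2n^4
Compute log_b(a) = log_2(16) = 4.
f(n) = 2n^4 = Θ(n^4). Case 2: T(n) = Θ(n^4 log n).

Case 2: T(n) = Θ(n^4 log n)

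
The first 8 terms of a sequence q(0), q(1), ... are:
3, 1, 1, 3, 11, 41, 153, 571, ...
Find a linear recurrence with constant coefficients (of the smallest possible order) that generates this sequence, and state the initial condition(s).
Look for the lowest-order linear relation among consecutive terms.
Observation: q(n) - 4·q(n-1) - (-1)·q(n-2) = 0 holds for the shown terms, and no order-1 relation q(n) = α·q(n-1) + β fits.
Check at n=3: 4·1 + (-1)·1 = 3. ✓

q(n) = 4q(n-1) - q(n-2), q(0) = 3, q(1) = 1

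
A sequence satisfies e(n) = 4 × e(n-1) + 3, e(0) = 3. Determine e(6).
Computing step by step:
e(0) = 3
e(1) = 4 × 3 + 3 = 15
e(2) = 4 × 15 + 3 = 63
e(3) = 4 × 63 + 3 = 255
e(4) = 4 × 255 + 3 = 1023
e(5) = 4 × 1023 + 3 = 4095
e(6) = 4 × 4095 + 3 = 16383

16383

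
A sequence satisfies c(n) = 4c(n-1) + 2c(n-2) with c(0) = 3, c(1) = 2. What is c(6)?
Computing the sequence terms:
3, 2, 14, 60, 268, 1192, 5304

5304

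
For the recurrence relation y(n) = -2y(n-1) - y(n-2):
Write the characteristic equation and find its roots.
Substitute y(n) = rⁿ and divide through by rⁿ⁻²: r² + 2r + 1 = 0
Factor: (r + 1)² = 0, so r = -1 (double root).
General solution: y(n) = (A + Bn)·(-1)ⁿ

Characteristic: r² + 2r + 1 = 0, Roots: r = -1 (double root)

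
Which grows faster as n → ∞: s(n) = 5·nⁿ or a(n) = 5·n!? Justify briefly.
Comparing growth rates:
Growth-rate hierarchy: log n ≺ any polynomial ≺ any exponential cⁿ (c>1) ≺ n! ≺ nⁿ.
super-exponential nⁿ dominates factorial asymptotically.

s(n) grows faster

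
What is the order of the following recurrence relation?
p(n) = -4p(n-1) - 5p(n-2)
The order is the largest lag k for which p(n-k) appears. Here the deepest term is p(n-2), so the order is 2.

Order 2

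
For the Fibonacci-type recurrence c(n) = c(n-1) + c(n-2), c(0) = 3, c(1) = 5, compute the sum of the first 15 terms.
Computing the sequence terms: 3, 5, 8, 13, 21, 34, 55, 89, 144, 233, 377, 610, 987, 1597, 2584
Adding these values together:

6760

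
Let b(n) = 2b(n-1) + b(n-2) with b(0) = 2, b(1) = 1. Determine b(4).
Computing the sequence terms:
2, 1, 4, 9, 22

22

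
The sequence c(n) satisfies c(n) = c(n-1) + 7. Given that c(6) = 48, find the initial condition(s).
c(6) = c(0) + 6·7, so c(0) = 48 - 42 = 6.

c(0) = 6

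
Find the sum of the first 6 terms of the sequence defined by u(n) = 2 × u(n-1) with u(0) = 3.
Computing the sequence terms: 3, 6, 12, 24, 48, 96
Adding these values together:

189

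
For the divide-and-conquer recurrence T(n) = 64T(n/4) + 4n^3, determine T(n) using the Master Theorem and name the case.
Master Theorem template: T(n) = a·T(n/b) + f(n).
Here: a=64, b=4, f(n)=4n^3
Compute log_b(a) = log_4(64) = 3.
f(n) = 4n^3 = Θ(n^3). Case 2: T(n) = Θ(n^3 log n).

Case 2: T(n) = Θ(n^3 log n)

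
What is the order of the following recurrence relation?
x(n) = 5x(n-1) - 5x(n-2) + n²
The order is the largest lag k for which x(n-k) appears. Here the deepest term is x(n-2) (the n² term is non-homogeneous and does not affect the order), so the order is 2.

Order 2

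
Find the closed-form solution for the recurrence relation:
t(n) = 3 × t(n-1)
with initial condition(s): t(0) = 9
Recurrence: t(n) = 3 × t(n-1), initial: t(0) = 9.
Each term is 3 times the previous, so this is geometric with ratio 3. After n steps: t(n) = t(0)·3ⁿ = 9·3ⁿ.

t(n) = 9·3ⁿ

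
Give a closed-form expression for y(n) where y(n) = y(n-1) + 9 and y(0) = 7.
Recurrence: y(n) = y(n-1) + 9, initial: y(0) = 7.
Each step adds 9, so y(n) = y(0) + 9n = 9n + 7.

y(n) = 9n + 7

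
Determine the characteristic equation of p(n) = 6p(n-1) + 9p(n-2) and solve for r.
Substitute p(n) = rⁿ and divide through by rⁿ⁻²: r² - 6r - 9 = 0
Discriminant: 6² + 4·9 = 72, not a perfect square, so by the quadratic formula r = (6 ± √72)/2.
General solution: p(n) = A·r₁ⁿ + B·r₂ⁿ where r₁,r₂ = (6 ± √72)/2

Characteristic: r² - 6r - 9 = 0, Roots: r = (6 ± √72)/2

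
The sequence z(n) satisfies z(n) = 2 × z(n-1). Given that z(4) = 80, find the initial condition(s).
In general z(n) = 2ⁿ · z(0). At n = 4: z(0) = z(4) / 2^4 = 80 / 16 = 5.

z(0) = 5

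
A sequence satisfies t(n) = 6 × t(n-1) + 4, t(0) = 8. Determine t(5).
Computing step by step:
t(0) = 8
t(1) = 6 × 8 + 4 = 52
t(2) = 6 × 52 + 4 = 316
t(3) = 6 × 316 + 4 = 1900
t(4) = 6 × 1900 + 4 = 11404
t(5) = 6 × 11404 + 4 = 68428

68428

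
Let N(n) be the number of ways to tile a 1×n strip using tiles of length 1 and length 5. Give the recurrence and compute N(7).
Condition on the last tile: it has length 1 (leaving a 1×(n-1) strip) or length 5 (leaving a 1×(n-5) strip), so N(n) = N(n-1) + N(n-5) (order-5 linear recurrence).
For 0 ≤ i < 5 only unit tiles fit, so N(i) = 1.
Iterating the recurrence: N(5) = 2, N(6) = 3, N(7) = 4.

N(n) = N(n-1) + N(n-5), with N(i) = 1 for 0 ≤ i < 5; N(7) = 4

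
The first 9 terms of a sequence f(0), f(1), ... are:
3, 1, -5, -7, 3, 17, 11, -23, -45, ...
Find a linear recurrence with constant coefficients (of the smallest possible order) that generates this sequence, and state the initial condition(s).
Look for the lowest-order linear relation among consecutive terms.
Observation: f(n) - 1·f(n-1) - (-2)·f(n-2) = 0 holds for the shown terms, and no order-1 relation f(n) = α·f(n-1) + β fits.
Check at n=3: 1·-5 + (-2)·1 = -7. ✓

f(n) = f(n-1) - 2f(n-2), f(0) = 3, f(1) = 1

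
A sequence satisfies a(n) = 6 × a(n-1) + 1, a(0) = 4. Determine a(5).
Computing step by step:
a(0) = 4
a(1) = 6 × 4 + 1 = 25
a(2) = 6 × 25 + 1 = 151
a(3) = 6 × 151 + 1 = 907
a(4) = 6 × 907 + 1 = 5443
a(5) = 6 × 5443 + 1 = 32659

32659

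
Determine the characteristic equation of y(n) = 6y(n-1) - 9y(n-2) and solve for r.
Substitute y(n) = rⁿ and divide through by rⁿ⁻²: r² - 6r + 9 = 0
Factor: (r - 3)² = 0, so r = 3 (double root).
General solution: y(n) = (A + Bn)·3ⁿ

Characteristic: r² - 6r + 9 = 0, Roots: r = 3 (double root)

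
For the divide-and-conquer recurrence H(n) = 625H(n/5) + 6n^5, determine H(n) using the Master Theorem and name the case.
Master Theorem template: H(n) = a·H(n/b) + f(n).
Here: a=625, b=5, f(n)=6n^5
Compute log_b(a) = log_5(625) = 4.
f(n) = 6n^5 = Ω(n^(4+ε)) with ε = 1, and the regularity condition holds (a·f(n/b) = (a/b^5)·f(n) with a/b^5 = 5^-1 < 1). Case 3: H(n) = Θ(f(n)) = Θ(n^5).

Case 3: H(n) = Θ(n^5)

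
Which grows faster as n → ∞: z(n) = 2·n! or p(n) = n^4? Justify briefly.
Comparing growth rates:
Growth-rate hierarchy: log n ≺ any polynomial ≺ any exponential cⁿ (c>1) ≺ n! ≺ nⁿ.
factorial dominates polynomial degree 4 asymptotically.

z(n) grows faster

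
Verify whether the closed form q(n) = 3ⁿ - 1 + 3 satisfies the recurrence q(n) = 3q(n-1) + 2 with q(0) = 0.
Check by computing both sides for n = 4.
From the recurrence with q(0) = 0:
  q(0) = 0, q(1) = 2, q(2) = 8, q(3) = 26, q(4) = 80
  so the recurrence gives q(4) = 80.
From the proposed closed form q(n) = 3ⁿ - 1 + 3:
  q(4) = 83.
The recurrence gives 80 but the closed form gives 83, so the closed form does not satisfy the recurrence.

No, the closed form is incorrect.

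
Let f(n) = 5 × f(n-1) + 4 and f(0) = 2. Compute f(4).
Computing step by step:
f(0) = 2
f(1) = 5 × 2 + 4 = 14
f(2) = 5 × 14 + 4 = 74
f(3) = 5 × 74 + 4 = 374
f(4) = 5 × 374 + 4 = 1874

1874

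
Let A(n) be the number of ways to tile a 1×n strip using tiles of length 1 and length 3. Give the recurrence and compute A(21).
Condition on the last tile: it has length 1 (leaving a 1×(n-1) strip) or length 3 (leaving a 1×(n-3) strip), so A(n) = A(n-1) + A(n-3) (order-3 linear recurrence).
For 0 ≤ i < 3 only unit tiles fit, so A(i) = 1.
Iterating the recurrence: A(3) = 2, A(4) = 3, A(5) = 4, A(6) = 6, A(7) = 9, A(8) = 13, A(9) = 19, A(10) = 28, A(11) = 41, A(12) = 60, A(13) = 88, A(14) = 129, A(15) = 189, A(16) = 277, A(17) = 406, A(18) = 595, A(19) = 872, A(20) = 1278, A(21) = 1873.

A(n) = A(n-1) + A(n-3), with A(i) = 1 for 0 ≤ i < 3; A(21) = 1873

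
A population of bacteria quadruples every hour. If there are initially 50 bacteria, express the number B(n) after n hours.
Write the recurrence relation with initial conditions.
Each hour multiplies the count by 4, so the count after n hours depends only on the count after n-1 hours: B(n) = 4 × B(n-1). The starting count gives B(0) = 50.
Unrolling n times gives the closed form B(n) = 50 × 4ⁿ.

B(n) = 4 × B(n-1), B(0) = 50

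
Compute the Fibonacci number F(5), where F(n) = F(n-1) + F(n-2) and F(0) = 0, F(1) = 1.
Computing the sequence terms:
0, 1, 1, 2, 3, 5

5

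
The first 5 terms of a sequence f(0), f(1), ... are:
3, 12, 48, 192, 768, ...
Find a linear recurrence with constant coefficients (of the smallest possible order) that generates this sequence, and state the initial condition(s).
Look for the lowest-order linear relation among consecutive terms.
Observation: each term is 4× the previous.
Check at n=2: 4·12 = 48. ✓

f(n) = 4 × f(n-1), f(0) = 3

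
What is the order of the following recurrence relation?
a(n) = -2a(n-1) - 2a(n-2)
The order is the largest lag k for which a(n-k) appears. Here the deepest term is a(n-2), so the order is 2.

Order 2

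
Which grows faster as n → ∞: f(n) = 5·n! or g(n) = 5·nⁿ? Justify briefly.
Comparing growth rates:
Growth-rate hierarchy: log n ≺ any polynomial ≺ any exponential cⁿ (c>1) ≺ n! ≺ nⁿ.
super-exponential nⁿ dominates factorial asymptotically.

g(n) grows faster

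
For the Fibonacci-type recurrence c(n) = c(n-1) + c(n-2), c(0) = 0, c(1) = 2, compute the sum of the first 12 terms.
Computing the sequence terms: 0, 2, 2, 4, 6, 10, 16, 26, 42, 68, 110, 178
Adding these values together:

464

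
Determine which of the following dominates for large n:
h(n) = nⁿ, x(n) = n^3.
Comparing growth rates:
Growth-rate hierarchy: log n ≺ any polynomial ≺ any exponential cⁿ (c>1) ≺ n! ≺ nⁿ.
super-exponential nⁿ dominates polynomial degree 3 asymptotically.

h(n) grows faster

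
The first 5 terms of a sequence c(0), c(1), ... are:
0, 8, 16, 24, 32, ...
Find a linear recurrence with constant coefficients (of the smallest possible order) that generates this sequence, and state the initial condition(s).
Look for the lowest-order linear relation among consecutive terms.
Observation: consecutive differences are constant (= 8).
Check at n=2: 1·8 + 8 = 16. ✓

c(n) = c(n-1) + 8, c(0) = 0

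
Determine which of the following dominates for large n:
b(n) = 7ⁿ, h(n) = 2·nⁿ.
Comparing growth rates:
Growth-rate hierarchy: log n ≺ any polynomial ≺ any exponential cⁿ (c>1) ≺ n! ≺ nⁿ.
super-exponential nⁿ dominates exponential base 7 asymptotically.

h(n) grows faster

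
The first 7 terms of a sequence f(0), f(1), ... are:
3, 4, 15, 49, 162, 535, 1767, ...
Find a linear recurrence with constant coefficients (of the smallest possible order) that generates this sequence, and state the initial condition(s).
Look for the lowest-order linear relation among consecutive terms.
Observation: f(n) - 3·f(n-1) - (1)·f(n-2) = 0 holds for the shown terms, and no order-1 relation f(n) = α·f(n-1) + β fits.
Check at n=3: 3·15 + (1)·4 = 49. ✓

f(n) = 3f(n-1) + f(n-2), f(0) = 3, f(1) = 4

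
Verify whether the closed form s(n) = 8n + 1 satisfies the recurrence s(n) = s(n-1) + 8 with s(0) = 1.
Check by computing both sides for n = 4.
From the recurrence with s(0) = 1:
  s(0) = 1, s(1) = 9, s(2) = 17, s(3) = 25, s(4) = 33
  so the recurrence gives s(4) = 33.
From the proposed closed form s(n) = 8n + 1:
  s(4) = 33.
Both sides give 33 at n = 4, and the initial condition(s) match, so the closed form is consistent.

Yes, the closed form is correct.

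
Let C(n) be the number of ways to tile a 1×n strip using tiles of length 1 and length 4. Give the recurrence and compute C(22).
Condition on the last tile: it has length 1 (leaving a 1×(n-1) strip) or length 4 (leaving a 1×(n-4) strip), so C(n) = C(n-1) + C(n-4) (order-4 linear recurrence).
For 0 ≤ i < 4 only unit tiles fit, so C(i) = 1.
Iterating the recurrence: C(4) = 2, C(5) = 3, C(6) = 4, C(7) = 5, C(8) = 7, C(9) = 10, C(10) = 14, C(11) = 19, C(12) = 26, C(13) = 36, C(14) = 50, C(15) = 69, C(16) = 95, C(17) = 131, C(18) = 181, C(19) = 250, C(20) = 345, C(21) = 476, C(22) = 657.

C(n) = C(n-1) + C(n-4), with C(i) = 1 for 0 ≤ i < 4; C(22) = 657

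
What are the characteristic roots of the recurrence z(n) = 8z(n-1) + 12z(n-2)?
Substitute z(n) = rⁿ and divide through by rⁿ⁻²: r² - 8r - 12 = 0
Discriminant: 8² + 4·12 = 112, not a perfect square, so by the quadratic formula r = (8 ± √112)/2.
General solution: z(n) = A·r₁ⁿ + B·r₂ⁿ where r₁,r₂ = (8 ± √112)/2

Characteristic: r² - 8r - 12 = 0, Roots: r = (8 ± √112)/2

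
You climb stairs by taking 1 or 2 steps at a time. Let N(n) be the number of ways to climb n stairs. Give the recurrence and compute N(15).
Condition on the size of the last step (1 to 2): before it there were n-1, …, n-2 stairs climbed, and these cases are disjoint, so N(n) = N(n-1) + N(n-2) (Fibonacci-type sequence).
Initial conditions by direct count (compositions of i into parts ≤ 2): N(1) = 1; N(2) = 2.
Iterating the recurrence: N(3) = 3, N(4) = 5, N(5) = 8, N(6) = 13, N(7) = 21, N(8) = 34, N(9) = 55, N(10) = 89, N(11) = 144, N(12) = 233, N(13) = 377, N(14) = 610, N(15) = 987.

N(n) = N(n-1) + N(n-2), N(1) = 1, N(2) = 2; N(15) = 987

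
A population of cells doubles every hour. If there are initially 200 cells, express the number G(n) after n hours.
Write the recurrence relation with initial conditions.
Each hour multiplies the count by 2, so the count after n hours depends only on the count after n-1 hours: G(n) = 2 × G(n-1). The starting count gives G(0) = 200.
Unrolling n times gives the closed form G(n) = 200 × 2ⁿ.

G(n) = 2 × G(n-1), G(0) = 200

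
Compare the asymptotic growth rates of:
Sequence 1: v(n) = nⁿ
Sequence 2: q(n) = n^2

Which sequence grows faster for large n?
Comparing growth rates:
Growth-rate hierarchy: log n ≺ any polynomial ≺ any exponential cⁿ (c>1) ≺ n! ≺ nⁿ.
super-exponential nⁿ dominates polynomial degree 2 asymptotically.

v(n) grows faster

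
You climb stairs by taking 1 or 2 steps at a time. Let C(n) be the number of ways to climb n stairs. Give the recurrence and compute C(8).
Condition on the size of the last step (1 to 2): before it there were n-1, …, n-2 stairs climbed, and these cases are disjoint, so C(n) = C(n-1) + C(n-2) (Fibonacci-type sequence).
Initial conditions by direct count (compositions of i into parts ≤ 2): C(1) = 1; C(2) = 2.
Iterating the recurrence: C(3) = 3, C(4) = 5, C(5) = 8, C(6) = 13, C(7) = 21, C(8) = 34.

C(n) = C(n-1) + C(n-2), C(1) = 1, C(2) = 2; C(8) = 34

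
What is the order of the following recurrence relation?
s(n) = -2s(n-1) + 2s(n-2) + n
The order is the largest lag k for which s(n-k) appears. Here the deepest term is s(n-2) (the n term is non-homogeneous and does not affect the order), so the order is 2.

Order 2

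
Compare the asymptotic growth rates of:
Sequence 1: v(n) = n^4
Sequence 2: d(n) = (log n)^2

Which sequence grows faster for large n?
Comparing growth rates:
Growth-rate hierarchy: log n ≺ any polynomial ≺ any exponential cⁿ (c>1) ≺ n! ≺ nⁿ.
polynomial degree 4 dominates polylogarithmic (log n)^2 asymptotically.

v(n) grows faster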